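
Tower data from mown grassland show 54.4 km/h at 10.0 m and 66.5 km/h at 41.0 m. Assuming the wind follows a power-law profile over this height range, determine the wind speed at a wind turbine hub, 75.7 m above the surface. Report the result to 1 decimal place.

First find α: α = ln(V₂/V₁)/ln(z₂/z₁) = ln(66.5/54.4)/ln(41.0/10.0) = 0.20084/1.41099 = 0.1423
Extrapolate from 41.0 m to 75.7 m: V₃ = 66.5 × (75.7/41.0)^0.1423 = 66.5 × 1.0912 = 72.5652 km/h

72.6 km/h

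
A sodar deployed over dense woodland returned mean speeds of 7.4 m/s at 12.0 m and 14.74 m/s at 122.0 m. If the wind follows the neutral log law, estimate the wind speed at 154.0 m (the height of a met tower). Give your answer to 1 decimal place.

Log law: V ∝ ln(z/z₀). From the pair, with r = V₁/V₂ = 0.50204,
ln z₀ = (ln z₁ − r·ln z₂)/(1 − r) = (2.4849 − 0.50204×4.8040)/0.49796 = 0.1468 → z₀ = 1.158 m
V₃ = V₁ · ln(z₃/z₀)/ln(z₁/z₀) = 7.4 × 4.8901/2.3381 = 15.4772 m/s

15.5 m/s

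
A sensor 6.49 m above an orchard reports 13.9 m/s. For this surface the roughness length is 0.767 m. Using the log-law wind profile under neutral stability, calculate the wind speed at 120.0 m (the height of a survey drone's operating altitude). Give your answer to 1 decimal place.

32.9 m/s

Log law: V(z) ∝ ln(z/z₀), so V₂/V₁ = ln(z₂/z₀) / ln(z₁/z₀).
ln(120.0/0.767) = 5.0528, ln(6.49/0.767) = 2.1355
V₂ = 13.9 × 5.0528/2.1355 = 13.9 × 2.3660 = 32.8880 m/s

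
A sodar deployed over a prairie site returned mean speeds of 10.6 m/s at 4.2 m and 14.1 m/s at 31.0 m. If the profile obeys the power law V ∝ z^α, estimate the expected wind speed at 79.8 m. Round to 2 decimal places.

16.14 m/s

First find α: α = ln(V₂/V₁)/ln(z₂/z₁) = ln(14.1/10.6)/ln(31.0/4.2) = 0.28532/1.99890 = 0.1427
Extrapolate from 31.0 m to 79.8 m: V₃ = 14.1 × (79.8/31.0)^0.1427 = 14.1 × 1.1445 = 16.1374 m/s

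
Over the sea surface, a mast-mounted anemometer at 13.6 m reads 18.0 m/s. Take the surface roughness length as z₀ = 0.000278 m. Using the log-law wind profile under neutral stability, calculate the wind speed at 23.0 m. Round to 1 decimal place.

Log law: V(z) ∝ ln(z/z₀), so V₂/V₁ = ln(z₂/z₀) / ln(z₁/z₀).
ln(23.0/0.000278) = 11.3234, ln(13.6/0.000278) = 10.7980
V₂ = 18.0 × 11.3234/10.7980 = 18.0 × 1.0487 = 18.8759 m/s

18.9 m/s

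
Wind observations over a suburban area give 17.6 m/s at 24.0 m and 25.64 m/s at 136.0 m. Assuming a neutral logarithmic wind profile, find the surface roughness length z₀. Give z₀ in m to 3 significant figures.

Log law: V(z) ∝ ln(z/z₀). With r = V₁/V₂ = 17.6/25.64 = 0.68643,
r · ln(z₂/z₀) = ln(z₁/z₀) ⇒ ln z₀ = (ln z₁ − r·ln z₂)/(1 − r)
ln z₀ = (3.17805 − 0.68643×4.91265) / 0.31357 = -0.6191
z₀ = exp(-0.6191) = 0.5384 m

z₀ ≈ 0.538 m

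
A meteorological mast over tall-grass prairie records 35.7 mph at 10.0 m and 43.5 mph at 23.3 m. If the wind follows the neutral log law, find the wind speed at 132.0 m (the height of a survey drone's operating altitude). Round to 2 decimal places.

Log law: V ∝ ln(z/z₀). From the pair, with r = V₁/V₂ = 0.82069,
ln z₀ = (ln z₁ − r·ln z₂)/(1 − r) = (2.3026 − 0.82069×3.1485)/0.17931 = -1.5689 → z₀ = 0.2083 m
V₃ = V₁ · ln(z₃/z₀)/ln(z₁/z₀) = 35.7 × 6.4517/3.8715 = 59.4929 mph

59.49 mph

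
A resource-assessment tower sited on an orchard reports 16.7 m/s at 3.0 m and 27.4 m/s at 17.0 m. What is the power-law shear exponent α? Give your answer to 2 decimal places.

Power law: V₂/V₁ = (z₂/z₁)^α ⇒ α = ln(V₂/V₁) / ln(z₂/z₁)
α = ln(27.4/16.7) / ln(17.0/3.0) = ln(1.6407) / ln(5.6667)
  = 0.49513 / 1.73460 = 0.28545

α ≈ 0.29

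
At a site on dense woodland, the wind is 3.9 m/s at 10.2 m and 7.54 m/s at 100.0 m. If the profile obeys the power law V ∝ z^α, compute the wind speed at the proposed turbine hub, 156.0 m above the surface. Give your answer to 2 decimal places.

8.57 m/s

First find α: α = ln(V₂/V₁)/ln(z₂/z₁) = ln(7.54/3.9)/ln(100.0/10.2) = 0.65925/2.28278 = 0.2888
Extrapolate from 100.0 m to 156.0 m: V₃ = 7.54 × (156.0/100.0)^0.2888 = 7.54 × 1.1370 = 8.5732 m/s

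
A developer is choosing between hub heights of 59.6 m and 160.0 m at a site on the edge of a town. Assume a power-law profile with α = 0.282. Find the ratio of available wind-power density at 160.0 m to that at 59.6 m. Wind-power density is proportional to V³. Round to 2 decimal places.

2.31

Speed ratio: V_B/V_A = (z_B/z_A)^α = (160.0/59.6)^0.282 = (2.6846)^0.282 = 1.32112
Power-density ratio: P_B/P_A = (V_B/V_A)³ = (1.32112)³ = 2.30583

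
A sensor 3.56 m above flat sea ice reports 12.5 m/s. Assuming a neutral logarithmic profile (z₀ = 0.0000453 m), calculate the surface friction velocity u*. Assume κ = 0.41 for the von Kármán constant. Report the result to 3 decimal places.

u* ≈ 0.455 m/s

Log law: V(z) = (u*/κ) · ln(z/z₀) ⇒ u* = κ · V / ln(z/z₀)
u* = 0.41 × 12.5 / ln(3.56/0.0000453) = 0.41 × 12.5 / 11.2720
   = 5.1250 / 11.2720 = 0.4547 m/s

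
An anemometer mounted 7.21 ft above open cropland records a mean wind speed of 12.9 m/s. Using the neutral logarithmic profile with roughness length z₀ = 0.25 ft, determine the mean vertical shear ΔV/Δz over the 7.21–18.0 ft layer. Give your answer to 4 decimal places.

0.3254 m/s/ft

Log law: V₂ = V₁ · ln(z₂/z₀)/ln(z₁/z₀) = 12.9 × 4.2767/3.3618 = 16.4107 m/s
ΔV/Δz = (16.4107 − 12.9)/(18.0 − 7.21) = 3.5107/10.7900 = 0.32537 m/s/ft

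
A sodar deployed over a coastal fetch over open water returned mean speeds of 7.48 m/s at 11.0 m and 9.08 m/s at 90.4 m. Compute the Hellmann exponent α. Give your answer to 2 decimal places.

Power law: V₂/V₁ = (z₂/z₁)^α ⇒ α = ln(V₂/V₁) / ln(z₂/z₁)
α = ln(9.08/7.48) / ln(90.4/11.0) = ln(1.2139) / ln(8.2182)
  = 0.19384 / 2.10635 = 0.09203

α ≈ 0.09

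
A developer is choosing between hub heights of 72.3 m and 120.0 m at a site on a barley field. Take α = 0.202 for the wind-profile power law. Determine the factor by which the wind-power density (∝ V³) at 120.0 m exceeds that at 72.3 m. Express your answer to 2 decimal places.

Speed ratio: V_B/V_A = (z_B/z_A)^α = (120.0/72.3)^0.202 = (1.6598)^0.202 = 1.10777
Power-density ratio: P_B/P_A = (V_B/V_A)³ = (1.10777)³ = 1.35940

1.36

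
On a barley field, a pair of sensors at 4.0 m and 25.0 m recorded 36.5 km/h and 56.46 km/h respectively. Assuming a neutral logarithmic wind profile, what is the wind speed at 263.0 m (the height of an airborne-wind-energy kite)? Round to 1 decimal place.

82.1 km/h

Log law: V ∝ ln(z/z₀). From the pair, with r = V₁/V₂ = 0.64648,
ln z₀ = (ln z₁ − r·ln z₂)/(1 − r) = (1.3863 − 0.64648×3.2189)/0.35352 = -1.9649 → z₀ = 0.1402 m
V₃ = V₁ · ln(z₃/z₀)/ln(z₁/z₀) = 36.5 × 7.5370/3.3512 = 82.0913 km/h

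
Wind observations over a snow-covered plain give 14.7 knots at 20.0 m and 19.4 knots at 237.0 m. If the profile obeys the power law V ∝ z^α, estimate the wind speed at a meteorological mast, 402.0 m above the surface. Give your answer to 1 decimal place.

First find α: α = ln(V₂/V₁)/ln(z₂/z₁) = ln(19.4/14.7)/ln(237.0/20.0) = 0.27743/2.47233 = 0.1122
Extrapolate from 237.0 m to 402.0 m: V₃ = 19.4 × (402.0/237.0)^0.1122 = 19.4 × 1.0611 = 20.5851 knots

20.6 knots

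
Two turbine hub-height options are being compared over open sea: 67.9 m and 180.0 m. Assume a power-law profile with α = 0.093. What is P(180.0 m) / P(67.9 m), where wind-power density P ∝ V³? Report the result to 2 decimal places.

1.31

Speed ratio: V_B/V_A = (z_B/z_A)^α = (180.0/67.9)^0.093 = (2.6510)^0.093 = 1.09491
Power-density ratio: P_B/P_A = (V_B/V_A)³ = (1.09491)³ = 1.31259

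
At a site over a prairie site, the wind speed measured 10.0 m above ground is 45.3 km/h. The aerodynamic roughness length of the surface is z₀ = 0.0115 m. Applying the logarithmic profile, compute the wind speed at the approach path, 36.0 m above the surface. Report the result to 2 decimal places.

Log law: V(z) ∝ ln(z/z₀), so V₂/V₁ = ln(z₂/z₀) / ln(z₁/z₀).
ln(36.0/0.0115) = 8.0489, ln(10.0/0.0115) = 6.7680
V₂ = 45.3 × 8.0489/6.7680 = 45.3 × 1.1893 = 53.8736 km/h

53.87 km/h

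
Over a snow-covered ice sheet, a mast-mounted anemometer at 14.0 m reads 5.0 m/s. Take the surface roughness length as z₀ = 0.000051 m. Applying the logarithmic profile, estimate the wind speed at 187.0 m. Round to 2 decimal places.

Log law: V(z) ∝ ln(z/z₀), so V₂/V₁ = ln(z₂/z₀) / ln(z₁/z₀).
ln(187.0/0.000051) = 15.1148, ln(14.0/0.000051) = 12.5227
V₂ = 5.0 × 15.1148/12.5227 = 5.0 × 1.2070 = 6.0349 m/s

6.03 m/s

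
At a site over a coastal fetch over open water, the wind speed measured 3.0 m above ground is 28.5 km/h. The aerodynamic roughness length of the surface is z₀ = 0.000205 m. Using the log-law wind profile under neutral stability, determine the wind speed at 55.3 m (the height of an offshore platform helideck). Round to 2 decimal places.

37.16 km/h

Log law: V(z) ∝ ln(z/z₀), so V₂/V₁ = ln(z₂/z₀) / ln(z₁/z₀).
ln(55.3/0.000205) = 12.5053, ln(3.0/0.000205) = 9.5911
V₂ = 28.5 × 12.5053/9.5911 = 28.5 × 1.3038 = 37.1594 km/h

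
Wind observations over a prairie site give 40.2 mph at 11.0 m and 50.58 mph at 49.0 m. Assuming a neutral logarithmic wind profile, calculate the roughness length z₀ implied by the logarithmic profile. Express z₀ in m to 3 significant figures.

z₀ ≈ 0.0338 m

Log law: V(z) ∝ ln(z/z₀). With r = V₁/V₂ = 40.2/50.58 = 0.79478,
r · ln(z₂/z₀) = ln(z₁/z₀) ⇒ ln z₀ = (ln z₁ − r·ln z₂)/(1 − r)
ln z₀ = (2.39790 − 0.79478×3.89182) / 0.20522 = -3.3878
z₀ = exp(-3.3878) = 0.03378 m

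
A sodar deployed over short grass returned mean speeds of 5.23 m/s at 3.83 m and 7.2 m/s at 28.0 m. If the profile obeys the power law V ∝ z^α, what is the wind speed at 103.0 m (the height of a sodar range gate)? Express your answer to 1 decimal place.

First find α: α = ln(V₂/V₁)/ln(z₂/z₁) = ln(7.2/5.23)/ln(28.0/3.83) = 0.31967/1.98934 = 0.1607
Extrapolate from 28.0 m to 103.0 m: V₃ = 7.2 × (103.0/28.0)^0.1607 = 7.2 × 1.2328 = 8.8763 m/s

8.9 m/s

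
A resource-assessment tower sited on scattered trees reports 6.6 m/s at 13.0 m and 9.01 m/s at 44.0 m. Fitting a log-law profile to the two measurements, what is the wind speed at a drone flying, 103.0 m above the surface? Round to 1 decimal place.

Log law: V ∝ ln(z/z₀). From the pair, with r = V₁/V₂ = 0.73252,
ln z₀ = (ln z₁ − r·ln z₂)/(1 − r) = (2.5649 − 0.73252×3.7842)/0.26748 = -0.7740 → z₀ = 0.4611 m
V₃ = V₁ · ln(z₃/z₀)/ln(z₁/z₀) = 6.6 × 5.4088/3.3390 = 10.6912 m/s

10.7 m/s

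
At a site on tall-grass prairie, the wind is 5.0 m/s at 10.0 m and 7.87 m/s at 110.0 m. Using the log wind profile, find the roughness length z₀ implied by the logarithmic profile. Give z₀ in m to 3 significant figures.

z₀ ≈ 0.153 m

Log law: V(z) ∝ ln(z/z₀). With r = V₁/V₂ = 5.0/7.87 = 0.63532,
r · ln(z₂/z₀) = ln(z₁/z₀) ⇒ ln z₀ = (ln z₁ − r·ln z₂)/(1 − r)
ln z₀ = (2.30259 − 0.63532×4.70048) / 0.36468 = -1.8749
z₀ = exp(-1.8749) = 0.1534 m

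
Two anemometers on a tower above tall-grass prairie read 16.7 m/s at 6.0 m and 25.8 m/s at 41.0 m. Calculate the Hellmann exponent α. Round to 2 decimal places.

α ≈ 0.23

Power law: V₂/V₁ = (z₂/z₁)^α ⇒ α = ln(V₂/V₁) / ln(z₂/z₁)
α = ln(25.8/16.7) / ln(41.0/6.0) = ln(1.5449) / ln(6.8333)
  = 0.43497 / 1.92181 = 0.22633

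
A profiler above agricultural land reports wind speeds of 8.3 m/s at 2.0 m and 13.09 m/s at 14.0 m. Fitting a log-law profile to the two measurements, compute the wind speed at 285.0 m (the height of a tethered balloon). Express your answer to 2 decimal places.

Log law: V ∝ ln(z/z₀). From the pair, with r = V₁/V₂ = 0.63407,
ln z₀ = (ln z₁ − r·ln z₂)/(1 − r) = (0.6931 − 0.63407×2.6391)/0.36593 = -2.6787 → z₀ = 0.06865 m
V₃ = V₁ · ln(z₃/z₀)/ln(z₁/z₀) = 8.3 × 8.3312/3.3718 = 20.5078 m/s

20.51 m/s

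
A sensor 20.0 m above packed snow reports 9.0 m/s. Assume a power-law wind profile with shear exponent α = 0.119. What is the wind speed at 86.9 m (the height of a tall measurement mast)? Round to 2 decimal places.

Power-law profile: V₂ = V₁ · (z₂/z₁)^α
V₂ = 9.0 × (86.9/20.0)^0.119 = 9.0 × (4.3450)^0.119
    = 9.0 × 1.1910 = 10.7192 m/s

10.72 m/s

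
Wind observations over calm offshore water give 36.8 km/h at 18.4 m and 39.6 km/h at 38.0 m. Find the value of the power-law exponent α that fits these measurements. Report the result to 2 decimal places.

α ≈ 0.10

Power law: V₂/V₁ = (z₂/z₁)^α ⇒ α = ln(V₂/V₁) / ln(z₂/z₁)
α = ln(39.6/36.8) / ln(38.0/18.4) = ln(1.0761) / ln(2.0652)
  = 0.07333 / 0.72524 = 0.10111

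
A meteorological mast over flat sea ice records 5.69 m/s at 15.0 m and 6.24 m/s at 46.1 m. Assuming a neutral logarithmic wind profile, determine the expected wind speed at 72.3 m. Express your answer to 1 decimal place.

6.5 m/s

Log law: V ∝ ln(z/z₀). From the pair, with r = V₁/V₂ = 0.91186,
ln z₀ = (ln z₁ − r·ln z₂)/(1 − r) = (2.7081 − 0.91186×3.8308)/0.08814 = -8.9074 → z₀ = 0.0001354 m
V₃ = V₁ · ln(z₃/z₀)/ln(z₁/z₀) = 5.69 × 13.1883/11.6155 = 6.4604 m/s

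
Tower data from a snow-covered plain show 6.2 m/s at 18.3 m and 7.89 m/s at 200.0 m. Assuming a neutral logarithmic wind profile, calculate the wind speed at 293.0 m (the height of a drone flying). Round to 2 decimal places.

8.16 m/s

Log law: V ∝ ln(z/z₀). From the pair, with r = V₁/V₂ = 0.78580,
ln z₀ = (ln z₁ − r·ln z₂)/(1 − r) = (2.9069 − 0.78580×5.2983)/0.21420 = -5.8663 → z₀ = 0.002833 m
V₃ = V₁ · ln(z₃/z₀)/ln(z₁/z₀) = 6.2 × 11.5465/8.7732 = 8.1599 m/s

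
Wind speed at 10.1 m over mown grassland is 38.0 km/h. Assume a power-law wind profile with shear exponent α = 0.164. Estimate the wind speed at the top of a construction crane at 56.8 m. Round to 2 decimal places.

50.44 km/h

Power-law profile: V₂ = V₁ · (z₂/z₁)^α
V₂ = 38.0 × (56.8/10.1)^0.164 = 38.0 × (5.6238)^0.164
    = 38.0 × 1.3274 = 50.4415 km/h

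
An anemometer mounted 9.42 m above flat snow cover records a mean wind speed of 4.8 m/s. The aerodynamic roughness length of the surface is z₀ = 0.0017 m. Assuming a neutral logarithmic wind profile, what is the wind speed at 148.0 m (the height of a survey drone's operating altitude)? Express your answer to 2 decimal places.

6.33 m/s

Log law: V(z) ∝ ln(z/z₀), so V₂/V₁ = ln(z₂/z₀) / ln(z₁/z₀).
ln(148.0/0.0017) = 11.3743, ln(9.42/0.0017) = 8.6200
V₂ = 4.8 × 11.3743/8.6200 = 4.8 × 1.3195 = 6.3338 m/s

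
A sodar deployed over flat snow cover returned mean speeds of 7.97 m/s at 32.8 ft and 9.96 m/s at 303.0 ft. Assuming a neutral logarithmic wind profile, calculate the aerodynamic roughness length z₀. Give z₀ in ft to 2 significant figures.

Log law: V(z) ∝ ln(z/z₀). With r = V₁/V₂ = 7.97/9.96 = 0.80020,
r · ln(z₂/z₀) = ln(z₁/z₀) ⇒ ln z₀ = (ln z₁ − r·ln z₂)/(1 − r)
ln z₀ = (3.49043 − 0.80020×5.71373) / 0.19980 = -5.4140
z₀ = exp(-5.4140) = 0.004454 ft

z₀ ≈ 0.0045 ft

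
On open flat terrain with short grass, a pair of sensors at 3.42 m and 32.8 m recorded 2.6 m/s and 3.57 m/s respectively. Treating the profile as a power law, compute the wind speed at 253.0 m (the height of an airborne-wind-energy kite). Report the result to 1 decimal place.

First find α: α = ln(V₂/V₁)/ln(z₂/z₁) = ln(3.57/2.6)/ln(32.8/3.42) = 0.31705/2.26079 = 0.1402
Extrapolate from 32.8 m to 253.0 m: V₃ = 3.57 × (253.0/32.8)^0.1402 = 3.57 × 1.3318 = 4.7544 m/s

4.8 m/s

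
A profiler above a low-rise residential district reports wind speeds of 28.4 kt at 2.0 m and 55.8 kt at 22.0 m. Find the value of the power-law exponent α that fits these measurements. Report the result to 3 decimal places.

α ≈ 0.282

Power law: V₂/V₁ = (z₂/z₁)^α ⇒ α = ln(V₂/V₁) / ln(z₂/z₁)
α = ln(55.8/28.4) / ln(22.0/2.0) = ln(1.9648) / ln(11.0000)
  = 0.67538 / 2.39790 = 0.28166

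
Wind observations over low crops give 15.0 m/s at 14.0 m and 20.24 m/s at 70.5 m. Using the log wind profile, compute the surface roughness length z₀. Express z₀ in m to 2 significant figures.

Log law: V(z) ∝ ln(z/z₀). With r = V₁/V₂ = 15.0/20.24 = 0.74111,
r · ln(z₂/z₀) = ln(z₁/z₀) ⇒ ln z₀ = (ln z₁ − r·ln z₂)/(1 − r)
ln z₀ = (2.63906 − 0.74111×4.25561) / 0.25889 = -1.9885
z₀ = exp(-1.9885) = 0.1369 m

z₀ ≈ 0.14 m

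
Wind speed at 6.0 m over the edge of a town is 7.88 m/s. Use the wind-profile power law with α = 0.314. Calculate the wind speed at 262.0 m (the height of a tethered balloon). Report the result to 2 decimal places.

25.79 m/s

Power-law profile: V₂ = V₁ · (z₂/z₁)^α
V₂ = 7.88 × (262.0/6.0)^0.314 = 7.88 × (43.6667)^0.314
    = 7.88 × 3.2735 = 25.7949 m/s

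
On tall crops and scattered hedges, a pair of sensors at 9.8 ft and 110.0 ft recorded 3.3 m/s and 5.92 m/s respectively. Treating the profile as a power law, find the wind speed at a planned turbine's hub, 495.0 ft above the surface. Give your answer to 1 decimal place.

First find α: α = ln(V₂/V₁)/ln(z₂/z₁) = ln(5.92/3.3)/ln(110.0/9.8) = 0.58441/2.41810 = 0.2417
Extrapolate from 110.0 ft to 495.0 ft: V₃ = 5.92 × (495.0/110.0)^0.2417 = 5.92 × 1.4384 = 8.5151 m/s

8.5 m/s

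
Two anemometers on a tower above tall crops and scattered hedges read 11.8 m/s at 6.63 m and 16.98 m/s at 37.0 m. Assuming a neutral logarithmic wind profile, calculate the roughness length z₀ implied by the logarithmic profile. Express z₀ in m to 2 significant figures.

Log law: V(z) ∝ ln(z/z₀). With r = V₁/V₂ = 11.8/16.98 = 0.69494,
r · ln(z₂/z₀) = ln(z₁/z₀) ⇒ ln z₀ = (ln z₁ − r·ln z₂)/(1 − r)
ln z₀ = (1.89160 − 0.69494×3.61092) / 0.30506 = -2.0250
z₀ = exp(-2.0250) = 0.1320 m

z₀ ≈ 0.13 m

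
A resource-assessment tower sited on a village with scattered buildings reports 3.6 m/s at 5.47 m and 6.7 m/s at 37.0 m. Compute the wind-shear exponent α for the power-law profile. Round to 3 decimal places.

α ≈ 0.325

Power law: V₂/V₁ = (z₂/z₁)^α ⇒ α = ln(V₂/V₁) / ln(z₂/z₁)
α = ln(6.7/3.6) / ln(37.0/5.47) = ln(1.8611) / ln(6.7642)
  = 0.62117 / 1.91164 = 0.32494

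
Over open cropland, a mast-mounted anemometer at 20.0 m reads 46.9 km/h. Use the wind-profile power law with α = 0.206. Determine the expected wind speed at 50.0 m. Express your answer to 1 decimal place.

Power-law profile: V₂ = V₁ · (z₂/z₁)^α
V₂ = 46.9 × (50.0/20.0)^0.206 = 46.9 × (2.5000)^0.206
    = 46.9 × 1.2077 = 56.6433 km/h

56.6 km/h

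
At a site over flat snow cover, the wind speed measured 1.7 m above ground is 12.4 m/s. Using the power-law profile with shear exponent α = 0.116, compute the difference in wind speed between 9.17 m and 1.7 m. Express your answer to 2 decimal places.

Power law: V₂ = V₁ · (z₂/z₁)^α = 12.4 × (5.3941)^0.116 = 15.0773 m/s
ΔV = 15.0773 − 12.4 = 2.6773 m/s

2.68 m/s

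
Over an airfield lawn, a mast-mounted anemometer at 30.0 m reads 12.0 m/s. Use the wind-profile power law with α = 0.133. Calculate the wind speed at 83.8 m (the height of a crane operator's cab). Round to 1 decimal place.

Power-law profile: V₂ = V₁ · (z₂/z₁)^α
V₂ = 12.0 × (83.8/30.0)^0.133 = 12.0 × (2.7933)^0.133
    = 12.0 × 1.1464 = 13.7567 m/s

13.8 m/s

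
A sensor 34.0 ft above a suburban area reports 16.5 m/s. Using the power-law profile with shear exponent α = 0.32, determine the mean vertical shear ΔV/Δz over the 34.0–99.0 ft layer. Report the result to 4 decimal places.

Power law: V₂ = V₁ · (z₂/z₁)^α = 16.5 × (2.9118)^0.32 = 23.2281 m/s
ΔV/Δz = (23.2281 − 16.5)/(99.0 − 34.0) = 6.7281/65.0000 = 0.10351 m/s/ft

0.1035 m/s/ft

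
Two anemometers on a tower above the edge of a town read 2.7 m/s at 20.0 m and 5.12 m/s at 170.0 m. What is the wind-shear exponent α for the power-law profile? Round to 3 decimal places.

α ≈ 0.299

Power law: V₂/V₁ = (z₂/z₁)^α ⇒ α = ln(V₂/V₁) / ln(z₂/z₁)
α = ln(5.12/2.7) / ln(170.0/20.0) = ln(1.8963) / ln(8.5000)
  = 0.63990 / 2.14007 = 0.29901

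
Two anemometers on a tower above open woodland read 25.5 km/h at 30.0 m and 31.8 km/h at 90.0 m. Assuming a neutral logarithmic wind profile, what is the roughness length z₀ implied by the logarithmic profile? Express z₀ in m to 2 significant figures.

Log law: V(z) ∝ ln(z/z₀). With r = V₁/V₂ = 25.5/31.8 = 0.80189,
r · ln(z₂/z₀) = ln(z₁/z₀) ⇒ ln z₀ = (ln z₁ − r·ln z₂)/(1 − r)
ln z₀ = (3.40120 − 0.80189×4.49981) / 0.19811 = -1.0456
z₀ = exp(-1.0456) = 0.3515 m

z₀ ≈ 0.35 m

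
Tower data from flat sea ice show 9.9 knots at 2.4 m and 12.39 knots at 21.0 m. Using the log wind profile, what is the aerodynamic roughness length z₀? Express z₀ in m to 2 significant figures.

z₀ ≈ 0.00043 m

Log law: V(z) ∝ ln(z/z₀). With r = V₁/V₂ = 9.9/12.39 = 0.79903,
r · ln(z₂/z₀) = ln(z₁/z₀) ⇒ ln z₀ = (ln z₁ − r·ln z₂)/(1 − r)
ln z₀ = (0.87547 − 0.79903×3.04452) / 0.20097 = -7.7485
z₀ = exp(-7.7485) = 0.0004314 m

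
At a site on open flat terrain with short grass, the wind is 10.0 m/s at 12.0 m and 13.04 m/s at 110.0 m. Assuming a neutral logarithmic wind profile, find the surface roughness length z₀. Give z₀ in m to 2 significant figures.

z₀ ≈ 0.0082 m

Log law: V(z) ∝ ln(z/z₀). With r = V₁/V₂ = 10.0/13.04 = 0.76687,
r · ln(z₂/z₀) = ln(z₁/z₀) ⇒ ln z₀ = (ln z₁ − r·ln z₂)/(1 − r)
ln z₀ = (2.48491 − 0.76687×4.70048) / 0.23313 = -4.8032
z₀ = exp(-4.8032) = 0.008204 m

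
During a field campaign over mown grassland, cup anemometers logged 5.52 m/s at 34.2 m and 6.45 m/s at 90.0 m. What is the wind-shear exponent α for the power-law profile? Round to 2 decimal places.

Power law: V₂/V₁ = (z₂/z₁)^α ⇒ α = ln(V₂/V₁) / ln(z₂/z₁)
α = ln(6.45/5.52) / ln(90.0/34.2) = ln(1.1685) / ln(2.6316)
  = 0.15570 / 0.96758 = 0.16092

α ≈ 0.16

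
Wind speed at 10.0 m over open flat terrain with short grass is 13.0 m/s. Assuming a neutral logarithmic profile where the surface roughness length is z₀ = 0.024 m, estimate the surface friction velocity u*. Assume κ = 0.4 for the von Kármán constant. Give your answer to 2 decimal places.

u* ≈ 0.86 m/s

Log law: V(z) = (u*/κ) · ln(z/z₀) ⇒ u* = κ · V / ln(z/z₀)
u* = 0.4 × 13.0 / ln(10.0/0.024) = 0.4 × 13.0 / 6.0323
   = 5.2000 / 6.0323 = 0.8620 m/s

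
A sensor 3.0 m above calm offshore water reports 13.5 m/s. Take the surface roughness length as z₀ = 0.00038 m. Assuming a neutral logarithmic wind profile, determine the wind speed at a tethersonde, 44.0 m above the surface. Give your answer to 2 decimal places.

17.54 m/s

Log law: V(z) ∝ ln(z/z₀), so V₂/V₁ = ln(z₂/z₀) / ln(z₁/z₀).
ln(44.0/0.00038) = 11.6595, ln(3.0/0.00038) = 8.9740
V₂ = 13.5 × 11.6595/8.9740 = 13.5 × 1.2993 = 17.5401 m/s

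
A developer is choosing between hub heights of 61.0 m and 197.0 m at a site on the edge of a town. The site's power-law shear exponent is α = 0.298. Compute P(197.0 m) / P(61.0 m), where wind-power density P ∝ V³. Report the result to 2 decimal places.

2.85

Speed ratio: V_B/V_A = (z_B/z_A)^α = (197.0/61.0)^0.298 = (3.2295)^0.298 = 1.41815
Power-density ratio: P_B/P_A = (V_B/V_A)³ = (1.41815)³ = 2.85212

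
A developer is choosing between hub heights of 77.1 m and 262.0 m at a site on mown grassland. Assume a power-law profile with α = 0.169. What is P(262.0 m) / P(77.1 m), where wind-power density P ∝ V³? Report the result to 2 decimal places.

Speed ratio: V_B/V_A = (z_B/z_A)^α = (262.0/77.1)^0.169 = (3.3982)^0.169 = 1.22965
Power-density ratio: P_B/P_A = (V_B/V_A)³ = (1.22965)³ = 1.85927

1.86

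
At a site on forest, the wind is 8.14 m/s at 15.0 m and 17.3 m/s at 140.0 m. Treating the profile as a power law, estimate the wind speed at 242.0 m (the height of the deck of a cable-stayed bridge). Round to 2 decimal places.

20.81 m/s

First find α: α = ln(V₂/V₁)/ln(z₂/z₁) = ln(17.3/8.14)/ln(140.0/15.0) = 0.75392/2.23359 = 0.3375
Extrapolate from 140.0 m to 242.0 m: V₃ = 17.3 × (242.0/140.0)^0.3375 = 17.3 × 1.2029 = 20.8101 m/s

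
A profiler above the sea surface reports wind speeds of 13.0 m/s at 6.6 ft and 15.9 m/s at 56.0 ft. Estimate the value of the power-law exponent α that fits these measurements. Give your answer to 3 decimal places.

α ≈ 0.094

Power law: V₂/V₁ = (z₂/z₁)^α ⇒ α = ln(V₂/V₁) / ln(z₂/z₁)
α = ln(15.9/13.0) / ln(56.0/6.6) = ln(1.2231) / ln(8.4848)
  = 0.20137 / 2.13828 = 0.09417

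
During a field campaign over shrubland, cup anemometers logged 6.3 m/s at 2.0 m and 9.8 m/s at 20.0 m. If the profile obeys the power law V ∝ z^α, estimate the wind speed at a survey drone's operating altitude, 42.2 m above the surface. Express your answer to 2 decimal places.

11.31 m/s

First find α: α = ln(V₂/V₁)/ln(z₂/z₁) = ln(9.8/6.3)/ln(20.0/2.0) = 0.44183/2.30259 = 0.1919
Extrapolate from 20.0 m to 42.2 m: V₃ = 9.8 × (42.2/20.0)^0.1919 = 9.8 × 1.1541 = 11.3097 m/s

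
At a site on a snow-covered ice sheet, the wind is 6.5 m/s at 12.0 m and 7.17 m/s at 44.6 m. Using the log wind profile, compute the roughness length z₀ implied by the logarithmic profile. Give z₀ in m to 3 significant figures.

Log law: V(z) ∝ ln(z/z₀). With r = V₁/V₂ = 6.5/7.17 = 0.90656,
r · ln(z₂/z₀) = ln(z₁/z₀) ⇒ ln z₀ = (ln z₁ − r·ln z₂)/(1 − r)
ln z₀ = (2.48491 − 0.90656×3.79773) / 0.09344 = -10.2515
z₀ = exp(-10.2515) = 0.00003531 m

z₀ ≈ 0.0000353 m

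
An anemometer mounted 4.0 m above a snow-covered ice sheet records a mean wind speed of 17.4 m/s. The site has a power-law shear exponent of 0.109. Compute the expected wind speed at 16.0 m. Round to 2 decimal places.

Power-law profile: V₂ = V₁ · (z₂/z₁)^α
V₂ = 17.4 × (16.0/4.0)^0.109 = 17.4 × (4.0000)^0.109
    = 17.4 × 1.1631 = 20.2383 m/s

20.24 m/s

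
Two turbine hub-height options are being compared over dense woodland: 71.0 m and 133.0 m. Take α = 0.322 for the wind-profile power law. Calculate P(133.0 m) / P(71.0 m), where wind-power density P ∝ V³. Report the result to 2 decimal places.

Speed ratio: V_B/V_A = (z_B/z_A)^α = (133.0/71.0)^0.322 = (1.8732)^0.322 = 1.22398
Power-density ratio: P_B/P_A = (V_B/V_A)³ = (1.22398)³ = 1.83369

1.83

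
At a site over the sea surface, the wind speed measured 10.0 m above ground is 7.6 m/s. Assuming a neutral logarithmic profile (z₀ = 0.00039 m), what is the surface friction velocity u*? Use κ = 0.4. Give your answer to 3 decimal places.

u* ≈ 0.299 m/s

Log law: V(z) = (u*/κ) · ln(z/z₀) ⇒ u* = κ · V / ln(z/z₀)
u* = 0.4 × 7.6 / ln(10.0/0.00039) = 0.4 × 7.6 / 10.1519
   = 3.0400 / 10.1519 = 0.2994 m/s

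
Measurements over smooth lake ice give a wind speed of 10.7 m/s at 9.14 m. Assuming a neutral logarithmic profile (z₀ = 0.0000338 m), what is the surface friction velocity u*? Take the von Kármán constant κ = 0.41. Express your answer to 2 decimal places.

Log law: V(z) = (u*/κ) · ln(z/z₀) ⇒ u* = κ · V / ln(z/z₀)
u* = 0.41 × 10.7 / ln(9.14/0.0000338) = 0.41 × 10.7 / 12.5077
   = 4.3870 / 12.5077 = 0.3507 m/s

u* ≈ 0.35 m/s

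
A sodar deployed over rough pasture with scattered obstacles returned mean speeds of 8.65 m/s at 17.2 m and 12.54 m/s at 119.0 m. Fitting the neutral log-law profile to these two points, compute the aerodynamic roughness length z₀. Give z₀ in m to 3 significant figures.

z₀ ≈ 0.233 m

Log law: V(z) ∝ ln(z/z₀). With r = V₁/V₂ = 8.65/12.54 = 0.68979,
r · ln(z₂/z₀) = ln(z₁/z₀) ⇒ ln z₀ = (ln z₁ − r·ln z₂)/(1 − r)
ln z₀ = (2.84491 − 0.68979×4.77912) / 0.31021 = -1.4561
z₀ = exp(-1.4561) = 0.2331 m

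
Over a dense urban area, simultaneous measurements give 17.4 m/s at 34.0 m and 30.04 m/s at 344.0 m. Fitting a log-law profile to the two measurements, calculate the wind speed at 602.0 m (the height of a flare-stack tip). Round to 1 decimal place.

Log law: V ∝ ln(z/z₀). From the pair, with r = V₁/V₂ = 0.57923,
ln z₀ = (ln z₁ − r·ln z₂)/(1 − r) = (3.5264 − 0.57923×5.8406)/0.42077 = 0.3406 → z₀ = 1.406 m
V₃ = V₁ · ln(z₃/z₀)/ln(z₁/z₀) = 17.4 × 6.0597/3.1858 = 33.0965 m/s

33.1 m/s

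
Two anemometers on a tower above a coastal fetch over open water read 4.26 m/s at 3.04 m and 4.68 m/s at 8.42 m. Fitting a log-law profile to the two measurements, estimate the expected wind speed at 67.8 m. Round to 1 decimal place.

5.5 m/s

Log law: V ∝ ln(z/z₀). From the pair, with r = V₁/V₂ = 0.91026,
ln z₀ = (ln z₁ − r·ln z₂)/(1 − r) = (1.1119 − 0.91026×2.1306)/0.08974 = -9.2212 → z₀ = 0.00009892 m
V₃ = V₁ · ln(z₃/z₀)/ln(z₁/z₀) = 4.26 × 13.4378/10.3331 = 5.5400 m/s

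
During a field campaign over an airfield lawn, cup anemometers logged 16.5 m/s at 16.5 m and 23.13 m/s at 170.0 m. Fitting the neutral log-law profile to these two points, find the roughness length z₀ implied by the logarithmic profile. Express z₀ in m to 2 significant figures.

Log law: V(z) ∝ ln(z/z₀). With r = V₁/V₂ = 16.5/23.13 = 0.71336,
r · ln(z₂/z₀) = ln(z₁/z₀) ⇒ ln z₀ = (ln z₁ − r·ln z₂)/(1 − r)
ln z₀ = (2.80336 − 0.71336×5.13580) / 0.28664 = -3.0013
z₀ = exp(-3.0013) = 0.04972 m

z₀ ≈ 0.050 m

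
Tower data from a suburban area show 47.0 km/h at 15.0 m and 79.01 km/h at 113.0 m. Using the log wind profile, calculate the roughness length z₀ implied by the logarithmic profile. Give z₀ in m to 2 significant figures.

z₀ ≈ 0.77 m

Log law: V(z) ∝ ln(z/z₀). With r = V₁/V₂ = 47.0/79.01 = 0.59486,
r · ln(z₂/z₀) = ln(z₁/z₀) ⇒ ln z₀ = (ln z₁ − r·ln z₂)/(1 − r)
ln z₀ = (2.70805 − 0.59486×4.72739) / 0.40514 = -0.2569
z₀ = exp(-0.2569) = 0.7734 m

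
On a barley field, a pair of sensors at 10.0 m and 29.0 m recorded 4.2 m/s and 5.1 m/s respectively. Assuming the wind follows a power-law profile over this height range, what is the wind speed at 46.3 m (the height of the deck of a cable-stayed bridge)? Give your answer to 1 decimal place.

5.6 m/s

First find α: α = ln(V₂/V₁)/ln(z₂/z₁) = ln(5.1/4.2)/ln(29.0/10.0) = 0.19416/1.06471 = 0.1824
Extrapolate from 29.0 m to 46.3 m: V₃ = 5.1 × (46.3/29.0)^0.1824 = 5.1 × 1.0891 = 5.5542 m/s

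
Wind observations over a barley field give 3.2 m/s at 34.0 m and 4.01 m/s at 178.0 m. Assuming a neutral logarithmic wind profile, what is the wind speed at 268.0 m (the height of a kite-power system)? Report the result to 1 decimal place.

4.2 m/s

Log law: V ∝ ln(z/z₀). From the pair, with r = V₁/V₂ = 0.79800,
ln z₀ = (ln z₁ − r·ln z₂)/(1 − r) = (3.5264 − 0.79800×5.1818)/0.20200 = -3.0136 → z₀ = 0.04912 m
V₃ = V₁ · ln(z₃/z₀)/ln(z₁/z₀) = 3.2 × 8.6046/6.5399 = 4.2102 m/s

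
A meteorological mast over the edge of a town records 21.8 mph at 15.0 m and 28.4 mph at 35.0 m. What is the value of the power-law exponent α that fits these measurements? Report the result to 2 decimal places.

α ≈ 0.31

Power law: V₂/V₁ = (z₂/z₁)^α ⇒ α = ln(V₂/V₁) / ln(z₂/z₁)
α = ln(28.4/21.8) / ln(35.0/15.0) = ln(1.3028) / ln(2.3333)
  = 0.26448 / 0.84730 = 0.31214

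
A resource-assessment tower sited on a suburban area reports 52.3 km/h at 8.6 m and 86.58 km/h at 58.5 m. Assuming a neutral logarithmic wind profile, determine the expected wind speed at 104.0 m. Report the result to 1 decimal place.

Log law: V ∝ ln(z/z₀). From the pair, with r = V₁/V₂ = 0.60407,
ln z₀ = (ln z₁ − r·ln z₂)/(1 − r) = (2.1518 − 0.60407×4.0690)/0.39593 = -0.7734 → z₀ = 0.4615 m
V₃ = V₁ · ln(z₃/z₀)/ln(z₁/z₀) = 52.3 × 5.4177/2.9251 = 96.8673 km/h

96.9 km/h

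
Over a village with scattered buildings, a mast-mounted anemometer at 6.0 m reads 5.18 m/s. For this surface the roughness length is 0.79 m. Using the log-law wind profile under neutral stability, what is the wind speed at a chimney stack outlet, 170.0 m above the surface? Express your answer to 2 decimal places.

Log law: V(z) ∝ ln(z/z₀), so V₂/V₁ = ln(z₂/z₀) / ln(z₁/z₀).
ln(170.0/0.79) = 5.3715, ln(6.0/0.79) = 2.0275
V₂ = 5.18 × 5.3715/2.0275 = 5.18 × 2.6494 = 13.7237 m/s

13.72 m/s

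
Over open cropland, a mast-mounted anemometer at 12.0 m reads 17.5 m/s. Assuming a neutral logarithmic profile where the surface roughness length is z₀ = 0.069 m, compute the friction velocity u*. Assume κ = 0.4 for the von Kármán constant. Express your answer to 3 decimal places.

Log law: V(z) = (u*/κ) · ln(z/z₀) ⇒ u* = κ · V / ln(z/z₀)
u* = 0.4 × 17.5 / ln(12.0/0.069) = 0.4 × 17.5 / 5.1586
   = 7.0000 / 5.1586 = 1.3570 m/s

u* ≈ 1.357 m/s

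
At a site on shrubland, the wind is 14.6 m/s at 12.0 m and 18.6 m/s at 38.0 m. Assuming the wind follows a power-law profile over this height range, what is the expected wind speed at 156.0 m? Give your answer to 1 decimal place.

25.0 m/s

First find α: α = ln(V₂/V₁)/ln(z₂/z₁) = ln(18.6/14.6)/ln(38.0/12.0) = 0.24214/1.15268 = 0.2101
Extrapolate from 38.0 m to 156.0 m: V₃ = 18.6 × (156.0/38.0)^0.2101 = 18.6 × 1.3454 = 25.0239 m/s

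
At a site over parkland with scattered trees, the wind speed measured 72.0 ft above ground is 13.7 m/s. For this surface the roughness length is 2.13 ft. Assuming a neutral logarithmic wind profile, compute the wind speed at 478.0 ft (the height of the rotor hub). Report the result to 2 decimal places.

21.07 m/s

Log law: V(z) ∝ ln(z/z₀), so V₂/V₁ = ln(z₂/z₀) / ln(z₁/z₀).
ln(478.0/2.13) = 5.4135, ln(72.0/2.13) = 3.5205
V₂ = 13.7 × 5.4135/3.5205 = 13.7 × 1.5377 = 21.0663 m/s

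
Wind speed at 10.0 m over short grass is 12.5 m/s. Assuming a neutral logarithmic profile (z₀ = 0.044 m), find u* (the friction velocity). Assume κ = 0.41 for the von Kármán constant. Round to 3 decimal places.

u* ≈ 0.945 m/s

Log law: V(z) = (u*/κ) · ln(z/z₀) ⇒ u* = κ · V / ln(z/z₀)
u* = 0.41 × 12.5 / ln(10.0/0.044) = 0.41 × 12.5 / 5.4262
   = 5.1250 / 5.4262 = 0.9445 m/s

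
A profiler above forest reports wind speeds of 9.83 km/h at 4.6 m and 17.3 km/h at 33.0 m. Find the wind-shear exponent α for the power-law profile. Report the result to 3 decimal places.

α ≈ 0.287

Power law: V₂/V₁ = (z₂/z₁)^α ⇒ α = ln(V₂/V₁) / ln(z₂/z₁)
α = ln(17.3/9.83) / ln(33.0/4.6) = ln(1.7599) / ln(7.1739)
  = 0.56527 / 1.97045 = 0.28687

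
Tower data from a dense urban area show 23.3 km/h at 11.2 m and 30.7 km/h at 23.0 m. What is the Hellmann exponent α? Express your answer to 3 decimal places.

Power law: V₂/V₁ = (z₂/z₁)^α ⇒ α = ln(V₂/V₁) / ln(z₂/z₁)
α = ln(30.7/23.3) / ln(23.0/11.2) = ln(1.3176) / ln(2.0536)
  = 0.27581 / 0.71958 = 0.38329

α ≈ 0.383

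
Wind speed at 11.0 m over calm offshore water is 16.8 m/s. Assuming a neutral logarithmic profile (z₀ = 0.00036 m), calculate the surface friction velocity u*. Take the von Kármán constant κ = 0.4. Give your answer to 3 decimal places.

u* ≈ 0.651 m/s

Log law: V(z) = (u*/κ) · ln(z/z₀) ⇒ u* = κ · V / ln(z/z₀)
u* = 0.4 × 16.8 / ln(11.0/0.00036) = 0.4 × 16.8 / 10.3273
   = 6.7200 / 10.3273 = 0.6507 m/s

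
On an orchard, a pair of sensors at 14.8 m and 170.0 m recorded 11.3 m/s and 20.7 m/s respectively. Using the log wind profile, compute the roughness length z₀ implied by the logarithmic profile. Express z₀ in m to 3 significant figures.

Log law: V(z) ∝ ln(z/z₀). With r = V₁/V₂ = 11.3/20.7 = 0.54589,
r · ln(z₂/z₀) = ln(z₁/z₀) ⇒ ln z₀ = (ln z₁ − r·ln z₂)/(1 − r)
ln z₀ = (2.69463 − 0.54589×5.13580) / 0.45411 = -0.2400
z₀ = exp(-0.2400) = 0.7866 m

z₀ ≈ 0.787 m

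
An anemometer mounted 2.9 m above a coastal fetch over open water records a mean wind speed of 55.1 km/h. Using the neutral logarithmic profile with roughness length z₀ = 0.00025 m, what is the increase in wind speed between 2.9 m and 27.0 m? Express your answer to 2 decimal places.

Log law: V₂ = V₁ · ln(z₂/z₀)/ln(z₁/z₀) = 55.1 × 11.5899/9.3588 = 68.2358 km/h
ΔV = 68.2358 − 55.1 = 13.1358 km/h

13.14 km/h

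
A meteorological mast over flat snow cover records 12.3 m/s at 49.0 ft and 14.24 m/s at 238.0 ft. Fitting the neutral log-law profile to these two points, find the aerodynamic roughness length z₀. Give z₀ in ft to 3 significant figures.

Log law: V(z) ∝ ln(z/z₀). With r = V₁/V₂ = 12.3/14.24 = 0.86376,
r · ln(z₂/z₀) = ln(z₁/z₀) ⇒ ln z₀ = (ln z₁ − r·ln z₂)/(1 − r)
ln z₀ = (3.89182 − 0.86376×5.47227) / 0.13624 = -6.1286
z₀ = exp(-6.1286) = 0.002180 ft

z₀ ≈ 0.00218 ft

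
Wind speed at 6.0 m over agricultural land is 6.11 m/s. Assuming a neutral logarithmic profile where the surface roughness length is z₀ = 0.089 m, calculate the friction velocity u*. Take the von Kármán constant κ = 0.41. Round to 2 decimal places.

Log law: V(z) = (u*/κ) · ln(z/z₀) ⇒ u* = κ · V / ln(z/z₀)
u* = 0.41 × 6.11 / ln(6.0/0.089) = 0.41 × 6.11 / 4.2109
   = 2.5051 / 4.2109 = 0.5949 m/s

u* ≈ 0.59 m/s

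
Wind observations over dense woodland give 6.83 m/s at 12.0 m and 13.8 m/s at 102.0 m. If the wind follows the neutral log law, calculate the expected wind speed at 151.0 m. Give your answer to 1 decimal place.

15.1 m/s

Log law: V ∝ ln(z/z₀). From the pair, with r = V₁/V₂ = 0.49493,
ln z₀ = (ln z₁ − r·ln z₂)/(1 − r) = (2.4849 − 0.49493×4.6250)/0.50507 = 0.3878 → z₀ = 1.474 m
V₃ = V₁ · ln(z₃/z₀)/ln(z₁/z₀) = 6.83 × 4.6295/2.0971 = 15.0777 m/s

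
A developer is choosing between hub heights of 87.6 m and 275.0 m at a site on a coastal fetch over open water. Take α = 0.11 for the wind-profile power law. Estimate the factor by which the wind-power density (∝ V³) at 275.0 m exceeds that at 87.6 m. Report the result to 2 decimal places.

Speed ratio: V_B/V_A = (z_B/z_A)^α = (275.0/87.6)^0.11 = (3.1393)^0.11 = 1.13410
Power-density ratio: P_B/P_A = (V_B/V_A)³ = (1.13410)³ = 1.45866

1.46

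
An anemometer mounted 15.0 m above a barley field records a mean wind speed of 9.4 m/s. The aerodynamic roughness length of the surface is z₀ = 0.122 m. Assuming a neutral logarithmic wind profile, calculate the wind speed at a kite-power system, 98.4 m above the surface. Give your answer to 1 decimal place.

Log law: V(z) ∝ ln(z/z₀), so V₂/V₁ = ln(z₂/z₀) / ln(z₁/z₀).
ln(98.4/0.122) = 6.6928, ln(15.0/0.122) = 4.8118
V₂ = 9.4 × 6.6928/4.8118 = 9.4 × 1.3909 = 13.0746 m/s

13.1 m/s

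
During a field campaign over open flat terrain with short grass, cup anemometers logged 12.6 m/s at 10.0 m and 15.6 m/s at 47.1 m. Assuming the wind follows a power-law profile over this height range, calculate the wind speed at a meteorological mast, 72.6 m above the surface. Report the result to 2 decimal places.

First find α: α = ln(V₂/V₁)/ln(z₂/z₁) = ln(15.6/12.6)/ln(47.1/10.0) = 0.21357/1.54969 = 0.1378
Extrapolate from 47.1 m to 72.6 m: V₃ = 15.6 × (72.6/47.1)^0.1378 = 15.6 × 1.0614 = 16.5586 m/s

16.56 m/s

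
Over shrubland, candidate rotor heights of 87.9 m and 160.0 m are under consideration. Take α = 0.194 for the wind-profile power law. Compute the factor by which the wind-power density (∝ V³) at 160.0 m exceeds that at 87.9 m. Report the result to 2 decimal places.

1.42

Speed ratio: V_B/V_A = (z_B/z_A)^α = (160.0/87.9)^0.194 = (1.8203)^0.194 = 1.12322
Power-density ratio: P_B/P_A = (V_B/V_A)³ = (1.12322)³ = 1.41709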